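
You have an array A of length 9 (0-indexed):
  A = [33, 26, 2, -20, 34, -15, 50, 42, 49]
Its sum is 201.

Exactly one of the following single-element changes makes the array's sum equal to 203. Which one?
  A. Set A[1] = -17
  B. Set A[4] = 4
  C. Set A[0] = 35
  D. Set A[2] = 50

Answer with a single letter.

Option A: A[1] 26->-17, delta=-43, new_sum=201+(-43)=158
Option B: A[4] 34->4, delta=-30, new_sum=201+(-30)=171
Option C: A[0] 33->35, delta=2, new_sum=201+(2)=203 <-- matches target
Option D: A[2] 2->50, delta=48, new_sum=201+(48)=249

Answer: C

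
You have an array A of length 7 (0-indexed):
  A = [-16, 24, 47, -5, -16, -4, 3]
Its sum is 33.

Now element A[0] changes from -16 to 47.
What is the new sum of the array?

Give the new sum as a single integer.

Old value at index 0: -16
New value at index 0: 47
Delta = 47 - -16 = 63
New sum = old_sum + delta = 33 + (63) = 96

Answer: 96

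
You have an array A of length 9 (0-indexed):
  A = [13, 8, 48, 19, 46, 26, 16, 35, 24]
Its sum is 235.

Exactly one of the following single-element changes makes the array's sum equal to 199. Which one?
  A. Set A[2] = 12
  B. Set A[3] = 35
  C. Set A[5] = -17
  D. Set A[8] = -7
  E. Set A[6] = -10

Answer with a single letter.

Answer: A

Derivation:
Option A: A[2] 48->12, delta=-36, new_sum=235+(-36)=199 <-- matches target
Option B: A[3] 19->35, delta=16, new_sum=235+(16)=251
Option C: A[5] 26->-17, delta=-43, new_sum=235+(-43)=192
Option D: A[8] 24->-7, delta=-31, new_sum=235+(-31)=204
Option E: A[6] 16->-10, delta=-26, new_sum=235+(-26)=209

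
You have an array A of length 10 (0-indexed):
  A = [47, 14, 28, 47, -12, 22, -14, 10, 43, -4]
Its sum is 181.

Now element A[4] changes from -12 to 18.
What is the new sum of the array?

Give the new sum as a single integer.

Answer: 211

Derivation:
Old value at index 4: -12
New value at index 4: 18
Delta = 18 - -12 = 30
New sum = old_sum + delta = 181 + (30) = 211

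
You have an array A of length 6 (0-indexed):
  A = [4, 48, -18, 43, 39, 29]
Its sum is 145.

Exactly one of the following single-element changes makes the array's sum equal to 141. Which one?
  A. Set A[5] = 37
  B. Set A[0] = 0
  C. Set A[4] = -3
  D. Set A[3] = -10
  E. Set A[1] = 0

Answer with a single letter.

Option A: A[5] 29->37, delta=8, new_sum=145+(8)=153
Option B: A[0] 4->0, delta=-4, new_sum=145+(-4)=141 <-- matches target
Option C: A[4] 39->-3, delta=-42, new_sum=145+(-42)=103
Option D: A[3] 43->-10, delta=-53, new_sum=145+(-53)=92
Option E: A[1] 48->0, delta=-48, new_sum=145+(-48)=97

Answer: B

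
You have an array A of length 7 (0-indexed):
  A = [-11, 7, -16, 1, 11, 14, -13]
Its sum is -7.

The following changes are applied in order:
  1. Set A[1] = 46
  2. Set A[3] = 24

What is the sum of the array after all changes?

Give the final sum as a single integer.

Answer: 55

Derivation:
Initial sum: -7
Change 1: A[1] 7 -> 46, delta = 39, sum = 32
Change 2: A[3] 1 -> 24, delta = 23, sum = 55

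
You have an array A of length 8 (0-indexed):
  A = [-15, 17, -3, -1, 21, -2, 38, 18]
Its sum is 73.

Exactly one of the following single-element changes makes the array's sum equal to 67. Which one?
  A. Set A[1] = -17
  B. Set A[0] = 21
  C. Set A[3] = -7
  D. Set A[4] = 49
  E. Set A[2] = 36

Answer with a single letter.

Option A: A[1] 17->-17, delta=-34, new_sum=73+(-34)=39
Option B: A[0] -15->21, delta=36, new_sum=73+(36)=109
Option C: A[3] -1->-7, delta=-6, new_sum=73+(-6)=67 <-- matches target
Option D: A[4] 21->49, delta=28, new_sum=73+(28)=101
Option E: A[2] -3->36, delta=39, new_sum=73+(39)=112

Answer: C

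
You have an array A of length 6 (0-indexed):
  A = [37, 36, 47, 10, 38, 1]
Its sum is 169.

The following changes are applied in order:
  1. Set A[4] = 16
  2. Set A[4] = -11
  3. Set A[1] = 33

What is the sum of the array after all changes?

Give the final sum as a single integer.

Answer: 117

Derivation:
Initial sum: 169
Change 1: A[4] 38 -> 16, delta = -22, sum = 147
Change 2: A[4] 16 -> -11, delta = -27, sum = 120
Change 3: A[1] 36 -> 33, delta = -3, sum = 117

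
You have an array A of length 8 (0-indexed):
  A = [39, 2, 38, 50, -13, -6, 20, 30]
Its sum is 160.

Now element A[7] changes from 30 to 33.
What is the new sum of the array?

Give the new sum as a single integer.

Old value at index 7: 30
New value at index 7: 33
Delta = 33 - 30 = 3
New sum = old_sum + delta = 160 + (3) = 163

Answer: 163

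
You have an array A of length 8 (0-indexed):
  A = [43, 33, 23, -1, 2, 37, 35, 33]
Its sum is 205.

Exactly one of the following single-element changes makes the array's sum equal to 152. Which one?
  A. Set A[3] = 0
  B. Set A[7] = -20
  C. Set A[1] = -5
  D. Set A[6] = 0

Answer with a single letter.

Option A: A[3] -1->0, delta=1, new_sum=205+(1)=206
Option B: A[7] 33->-20, delta=-53, new_sum=205+(-53)=152 <-- matches target
Option C: A[1] 33->-5, delta=-38, new_sum=205+(-38)=167
Option D: A[6] 35->0, delta=-35, new_sum=205+(-35)=170

Answer: B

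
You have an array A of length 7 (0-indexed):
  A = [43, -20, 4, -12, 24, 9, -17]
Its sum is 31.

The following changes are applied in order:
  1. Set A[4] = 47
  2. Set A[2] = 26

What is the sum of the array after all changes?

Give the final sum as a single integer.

Answer: 76

Derivation:
Initial sum: 31
Change 1: A[4] 24 -> 47, delta = 23, sum = 54
Change 2: A[2] 4 -> 26, delta = 22, sum = 76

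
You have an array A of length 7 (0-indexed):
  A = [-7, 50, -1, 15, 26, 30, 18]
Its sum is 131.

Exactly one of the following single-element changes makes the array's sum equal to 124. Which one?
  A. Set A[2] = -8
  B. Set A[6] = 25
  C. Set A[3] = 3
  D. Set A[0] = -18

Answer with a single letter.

Option A: A[2] -1->-8, delta=-7, new_sum=131+(-7)=124 <-- matches target
Option B: A[6] 18->25, delta=7, new_sum=131+(7)=138
Option C: A[3] 15->3, delta=-12, new_sum=131+(-12)=119
Option D: A[0] -7->-18, delta=-11, new_sum=131+(-11)=120

Answer: A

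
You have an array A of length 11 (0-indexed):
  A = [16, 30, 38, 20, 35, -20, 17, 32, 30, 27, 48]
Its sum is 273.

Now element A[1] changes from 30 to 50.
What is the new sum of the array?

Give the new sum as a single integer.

Answer: 293

Derivation:
Old value at index 1: 30
New value at index 1: 50
Delta = 50 - 30 = 20
New sum = old_sum + delta = 273 + (20) = 293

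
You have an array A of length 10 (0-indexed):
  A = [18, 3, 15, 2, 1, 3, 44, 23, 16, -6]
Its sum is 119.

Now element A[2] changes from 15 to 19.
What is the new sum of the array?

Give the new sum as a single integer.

Answer: 123

Derivation:
Old value at index 2: 15
New value at index 2: 19
Delta = 19 - 15 = 4
New sum = old_sum + delta = 119 + (4) = 123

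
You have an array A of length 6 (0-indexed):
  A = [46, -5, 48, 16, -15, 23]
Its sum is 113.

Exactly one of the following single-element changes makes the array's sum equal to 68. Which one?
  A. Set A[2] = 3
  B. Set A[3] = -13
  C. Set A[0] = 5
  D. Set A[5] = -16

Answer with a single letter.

Answer: A

Derivation:
Option A: A[2] 48->3, delta=-45, new_sum=113+(-45)=68 <-- matches target
Option B: A[3] 16->-13, delta=-29, new_sum=113+(-29)=84
Option C: A[0] 46->5, delta=-41, new_sum=113+(-41)=72
Option D: A[5] 23->-16, delta=-39, new_sum=113+(-39)=74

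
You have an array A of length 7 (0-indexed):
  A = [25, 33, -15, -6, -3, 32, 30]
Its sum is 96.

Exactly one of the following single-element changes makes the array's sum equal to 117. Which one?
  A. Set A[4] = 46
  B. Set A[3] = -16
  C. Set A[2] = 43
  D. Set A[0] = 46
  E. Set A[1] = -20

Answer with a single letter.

Option A: A[4] -3->46, delta=49, new_sum=96+(49)=145
Option B: A[3] -6->-16, delta=-10, new_sum=96+(-10)=86
Option C: A[2] -15->43, delta=58, new_sum=96+(58)=154
Option D: A[0] 25->46, delta=21, new_sum=96+(21)=117 <-- matches target
Option E: A[1] 33->-20, delta=-53, new_sum=96+(-53)=43

Answer: D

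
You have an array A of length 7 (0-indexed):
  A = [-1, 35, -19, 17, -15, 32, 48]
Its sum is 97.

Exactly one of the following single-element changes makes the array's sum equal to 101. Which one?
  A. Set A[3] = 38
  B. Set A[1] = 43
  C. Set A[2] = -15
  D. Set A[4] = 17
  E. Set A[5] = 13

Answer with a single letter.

Answer: C

Derivation:
Option A: A[3] 17->38, delta=21, new_sum=97+(21)=118
Option B: A[1] 35->43, delta=8, new_sum=97+(8)=105
Option C: A[2] -19->-15, delta=4, new_sum=97+(4)=101 <-- matches target
Option D: A[4] -15->17, delta=32, new_sum=97+(32)=129
Option E: A[5] 32->13, delta=-19, new_sum=97+(-19)=78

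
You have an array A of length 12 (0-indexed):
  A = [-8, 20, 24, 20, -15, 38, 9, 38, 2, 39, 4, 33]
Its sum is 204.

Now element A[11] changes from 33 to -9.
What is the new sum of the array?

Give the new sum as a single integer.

Old value at index 11: 33
New value at index 11: -9
Delta = -9 - 33 = -42
New sum = old_sum + delta = 204 + (-42) = 162

Answer: 162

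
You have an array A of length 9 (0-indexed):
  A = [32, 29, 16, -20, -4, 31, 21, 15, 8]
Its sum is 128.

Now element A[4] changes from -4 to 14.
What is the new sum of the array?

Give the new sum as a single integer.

Old value at index 4: -4
New value at index 4: 14
Delta = 14 - -4 = 18
New sum = old_sum + delta = 128 + (18) = 146

Answer: 146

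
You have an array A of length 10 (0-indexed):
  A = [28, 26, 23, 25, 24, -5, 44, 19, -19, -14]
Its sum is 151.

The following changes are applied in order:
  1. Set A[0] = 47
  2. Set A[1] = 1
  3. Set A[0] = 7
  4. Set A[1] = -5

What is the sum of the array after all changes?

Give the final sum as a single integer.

Answer: 99

Derivation:
Initial sum: 151
Change 1: A[0] 28 -> 47, delta = 19, sum = 170
Change 2: A[1] 26 -> 1, delta = -25, sum = 145
Change 3: A[0] 47 -> 7, delta = -40, sum = 105
Change 4: A[1] 1 -> -5, delta = -6, sum = 99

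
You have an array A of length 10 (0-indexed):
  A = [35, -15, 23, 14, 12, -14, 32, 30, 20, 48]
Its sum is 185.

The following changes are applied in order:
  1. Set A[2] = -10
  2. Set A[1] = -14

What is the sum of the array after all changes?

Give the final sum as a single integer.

Initial sum: 185
Change 1: A[2] 23 -> -10, delta = -33, sum = 152
Change 2: A[1] -15 -> -14, delta = 1, sum = 153

Answer: 153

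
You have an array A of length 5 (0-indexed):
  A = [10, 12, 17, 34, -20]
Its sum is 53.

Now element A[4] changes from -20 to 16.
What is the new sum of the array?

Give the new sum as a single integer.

Answer: 89

Derivation:
Old value at index 4: -20
New value at index 4: 16
Delta = 16 - -20 = 36
New sum = old_sum + delta = 53 + (36) = 89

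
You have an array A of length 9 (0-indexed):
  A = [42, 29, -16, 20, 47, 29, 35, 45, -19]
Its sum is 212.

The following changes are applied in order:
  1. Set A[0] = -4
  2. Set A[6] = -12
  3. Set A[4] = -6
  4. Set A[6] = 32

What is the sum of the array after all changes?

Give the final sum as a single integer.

Initial sum: 212
Change 1: A[0] 42 -> -4, delta = -46, sum = 166
Change 2: A[6] 35 -> -12, delta = -47, sum = 119
Change 3: A[4] 47 -> -6, delta = -53, sum = 66
Change 4: A[6] -12 -> 32, delta = 44, sum = 110

Answer: 110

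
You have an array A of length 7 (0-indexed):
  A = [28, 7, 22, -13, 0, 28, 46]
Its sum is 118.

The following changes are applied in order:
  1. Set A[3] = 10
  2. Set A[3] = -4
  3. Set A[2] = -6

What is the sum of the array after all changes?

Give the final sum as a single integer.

Answer: 99

Derivation:
Initial sum: 118
Change 1: A[3] -13 -> 10, delta = 23, sum = 141
Change 2: A[3] 10 -> -4, delta = -14, sum = 127
Change 3: A[2] 22 -> -6, delta = -28, sum = 99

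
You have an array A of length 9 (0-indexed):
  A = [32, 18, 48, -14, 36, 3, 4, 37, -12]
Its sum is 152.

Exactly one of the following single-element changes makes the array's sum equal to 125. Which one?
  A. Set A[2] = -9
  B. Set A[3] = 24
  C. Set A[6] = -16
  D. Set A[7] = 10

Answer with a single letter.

Answer: D

Derivation:
Option A: A[2] 48->-9, delta=-57, new_sum=152+(-57)=95
Option B: A[3] -14->24, delta=38, new_sum=152+(38)=190
Option C: A[6] 4->-16, delta=-20, new_sum=152+(-20)=132
Option D: A[7] 37->10, delta=-27, new_sum=152+(-27)=125 <-- matches target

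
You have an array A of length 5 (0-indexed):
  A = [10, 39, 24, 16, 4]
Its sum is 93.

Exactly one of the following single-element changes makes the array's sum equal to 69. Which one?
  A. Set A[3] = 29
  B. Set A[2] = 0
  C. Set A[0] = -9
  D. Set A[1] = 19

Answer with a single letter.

Answer: B

Derivation:
Option A: A[3] 16->29, delta=13, new_sum=93+(13)=106
Option B: A[2] 24->0, delta=-24, new_sum=93+(-24)=69 <-- matches target
Option C: A[0] 10->-9, delta=-19, new_sum=93+(-19)=74
Option D: A[1] 39->19, delta=-20, new_sum=93+(-20)=73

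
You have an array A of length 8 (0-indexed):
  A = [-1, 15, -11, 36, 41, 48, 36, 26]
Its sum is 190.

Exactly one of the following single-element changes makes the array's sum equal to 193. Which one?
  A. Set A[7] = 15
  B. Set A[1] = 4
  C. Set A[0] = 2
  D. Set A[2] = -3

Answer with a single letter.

Option A: A[7] 26->15, delta=-11, new_sum=190+(-11)=179
Option B: A[1] 15->4, delta=-11, new_sum=190+(-11)=179
Option C: A[0] -1->2, delta=3, new_sum=190+(3)=193 <-- matches target
Option D: A[2] -11->-3, delta=8, new_sum=190+(8)=198

Answer: C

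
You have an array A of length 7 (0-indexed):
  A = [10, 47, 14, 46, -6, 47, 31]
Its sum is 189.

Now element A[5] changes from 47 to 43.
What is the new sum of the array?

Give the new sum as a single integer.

Answer: 185

Derivation:
Old value at index 5: 47
New value at index 5: 43
Delta = 43 - 47 = -4
New sum = old_sum + delta = 189 + (-4) = 185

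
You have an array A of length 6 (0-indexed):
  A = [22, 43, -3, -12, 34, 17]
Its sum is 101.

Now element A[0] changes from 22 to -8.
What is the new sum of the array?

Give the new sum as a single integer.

Answer: 71

Derivation:
Old value at index 0: 22
New value at index 0: -8
Delta = -8 - 22 = -30
New sum = old_sum + delta = 101 + (-30) = 71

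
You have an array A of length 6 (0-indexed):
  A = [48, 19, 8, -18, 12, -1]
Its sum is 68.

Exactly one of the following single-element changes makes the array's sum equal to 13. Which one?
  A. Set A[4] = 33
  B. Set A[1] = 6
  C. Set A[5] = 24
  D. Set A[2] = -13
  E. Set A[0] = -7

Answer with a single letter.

Answer: E

Derivation:
Option A: A[4] 12->33, delta=21, new_sum=68+(21)=89
Option B: A[1] 19->6, delta=-13, new_sum=68+(-13)=55
Option C: A[5] -1->24, delta=25, new_sum=68+(25)=93
Option D: A[2] 8->-13, delta=-21, new_sum=68+(-21)=47
Option E: A[0] 48->-7, delta=-55, new_sum=68+(-55)=13 <-- matches target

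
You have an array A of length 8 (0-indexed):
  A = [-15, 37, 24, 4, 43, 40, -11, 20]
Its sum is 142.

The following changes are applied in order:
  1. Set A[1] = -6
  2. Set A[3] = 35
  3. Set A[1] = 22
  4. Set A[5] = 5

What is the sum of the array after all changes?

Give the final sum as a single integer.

Initial sum: 142
Change 1: A[1] 37 -> -6, delta = -43, sum = 99
Change 2: A[3] 4 -> 35, delta = 31, sum = 130
Change 3: A[1] -6 -> 22, delta = 28, sum = 158
Change 4: A[5] 40 -> 5, delta = -35, sum = 123

Answer: 123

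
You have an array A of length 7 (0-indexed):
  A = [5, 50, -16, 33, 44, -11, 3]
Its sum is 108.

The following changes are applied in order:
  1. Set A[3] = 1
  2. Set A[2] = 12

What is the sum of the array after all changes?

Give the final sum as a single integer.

Answer: 104

Derivation:
Initial sum: 108
Change 1: A[3] 33 -> 1, delta = -32, sum = 76
Change 2: A[2] -16 -> 12, delta = 28, sum = 104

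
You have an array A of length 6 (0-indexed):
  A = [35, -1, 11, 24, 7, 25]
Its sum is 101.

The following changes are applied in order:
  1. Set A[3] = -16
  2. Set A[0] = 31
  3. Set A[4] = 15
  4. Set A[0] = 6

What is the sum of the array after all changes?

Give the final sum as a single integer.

Answer: 40

Derivation:
Initial sum: 101
Change 1: A[3] 24 -> -16, delta = -40, sum = 61
Change 2: A[0] 35 -> 31, delta = -4, sum = 57
Change 3: A[4] 7 -> 15, delta = 8, sum = 65
Change 4: A[0] 31 -> 6, delta = -25, sum = 40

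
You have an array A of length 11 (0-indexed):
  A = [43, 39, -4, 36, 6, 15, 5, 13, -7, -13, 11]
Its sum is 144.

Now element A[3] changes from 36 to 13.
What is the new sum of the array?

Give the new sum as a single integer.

Answer: 121

Derivation:
Old value at index 3: 36
New value at index 3: 13
Delta = 13 - 36 = -23
New sum = old_sum + delta = 144 + (-23) = 121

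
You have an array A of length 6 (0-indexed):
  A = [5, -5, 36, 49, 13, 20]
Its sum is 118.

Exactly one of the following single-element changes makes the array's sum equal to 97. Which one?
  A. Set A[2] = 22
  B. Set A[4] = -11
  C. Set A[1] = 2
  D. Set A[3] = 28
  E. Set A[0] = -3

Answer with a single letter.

Option A: A[2] 36->22, delta=-14, new_sum=118+(-14)=104
Option B: A[4] 13->-11, delta=-24, new_sum=118+(-24)=94
Option C: A[1] -5->2, delta=7, new_sum=118+(7)=125
Option D: A[3] 49->28, delta=-21, new_sum=118+(-21)=97 <-- matches target
Option E: A[0] 5->-3, delta=-8, new_sum=118+(-8)=110

Answer: D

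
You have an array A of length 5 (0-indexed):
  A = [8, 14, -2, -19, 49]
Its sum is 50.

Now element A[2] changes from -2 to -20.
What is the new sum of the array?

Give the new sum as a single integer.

Old value at index 2: -2
New value at index 2: -20
Delta = -20 - -2 = -18
New sum = old_sum + delta = 50 + (-18) = 32

Answer: 32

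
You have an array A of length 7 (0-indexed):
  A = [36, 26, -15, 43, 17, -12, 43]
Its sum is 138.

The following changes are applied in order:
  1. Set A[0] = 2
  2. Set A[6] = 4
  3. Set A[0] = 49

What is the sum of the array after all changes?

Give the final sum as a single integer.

Initial sum: 138
Change 1: A[0] 36 -> 2, delta = -34, sum = 104
Change 2: A[6] 43 -> 4, delta = -39, sum = 65
Change 3: A[0] 2 -> 49, delta = 47, sum = 112

Answer: 112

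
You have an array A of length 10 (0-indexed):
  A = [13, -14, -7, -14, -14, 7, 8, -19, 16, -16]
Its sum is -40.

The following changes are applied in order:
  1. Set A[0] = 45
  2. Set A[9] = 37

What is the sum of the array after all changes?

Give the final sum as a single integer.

Answer: 45

Derivation:
Initial sum: -40
Change 1: A[0] 13 -> 45, delta = 32, sum = -8
Change 2: A[9] -16 -> 37, delta = 53, sum = 45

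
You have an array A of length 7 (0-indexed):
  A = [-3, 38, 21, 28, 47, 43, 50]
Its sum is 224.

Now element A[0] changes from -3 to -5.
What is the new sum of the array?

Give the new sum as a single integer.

Answer: 222

Derivation:
Old value at index 0: -3
New value at index 0: -5
Delta = -5 - -3 = -2
New sum = old_sum + delta = 224 + (-2) = 222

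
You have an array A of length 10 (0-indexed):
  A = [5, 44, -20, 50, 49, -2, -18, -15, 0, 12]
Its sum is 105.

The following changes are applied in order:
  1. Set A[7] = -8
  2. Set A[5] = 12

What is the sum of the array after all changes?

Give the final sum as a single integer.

Initial sum: 105
Change 1: A[7] -15 -> -8, delta = 7, sum = 112
Change 2: A[5] -2 -> 12, delta = 14, sum = 126

Answer: 126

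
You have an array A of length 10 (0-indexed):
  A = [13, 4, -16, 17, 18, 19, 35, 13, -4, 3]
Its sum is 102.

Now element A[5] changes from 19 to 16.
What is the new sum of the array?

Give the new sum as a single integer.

Old value at index 5: 19
New value at index 5: 16
Delta = 16 - 19 = -3
New sum = old_sum + delta = 102 + (-3) = 99

Answer: 99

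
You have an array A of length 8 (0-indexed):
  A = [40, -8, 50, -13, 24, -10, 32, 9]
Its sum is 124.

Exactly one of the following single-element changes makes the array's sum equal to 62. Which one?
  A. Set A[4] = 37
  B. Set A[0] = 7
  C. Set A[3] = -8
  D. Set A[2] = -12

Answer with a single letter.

Answer: D

Derivation:
Option A: A[4] 24->37, delta=13, new_sum=124+(13)=137
Option B: A[0] 40->7, delta=-33, new_sum=124+(-33)=91
Option C: A[3] -13->-8, delta=5, new_sum=124+(5)=129
Option D: A[2] 50->-12, delta=-62, new_sum=124+(-62)=62 <-- matches target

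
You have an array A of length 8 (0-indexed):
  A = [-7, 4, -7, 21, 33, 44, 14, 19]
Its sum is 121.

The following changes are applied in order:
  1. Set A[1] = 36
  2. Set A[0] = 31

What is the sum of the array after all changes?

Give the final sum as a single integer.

Answer: 191

Derivation:
Initial sum: 121
Change 1: A[1] 4 -> 36, delta = 32, sum = 153
Change 2: A[0] -7 -> 31, delta = 38, sum = 191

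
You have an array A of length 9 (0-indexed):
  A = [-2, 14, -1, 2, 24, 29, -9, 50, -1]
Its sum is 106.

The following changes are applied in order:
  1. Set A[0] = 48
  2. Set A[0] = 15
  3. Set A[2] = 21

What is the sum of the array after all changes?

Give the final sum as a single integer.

Answer: 145

Derivation:
Initial sum: 106
Change 1: A[0] -2 -> 48, delta = 50, sum = 156
Change 2: A[0] 48 -> 15, delta = -33, sum = 123
Change 3: A[2] -1 -> 21, delta = 22, sum = 145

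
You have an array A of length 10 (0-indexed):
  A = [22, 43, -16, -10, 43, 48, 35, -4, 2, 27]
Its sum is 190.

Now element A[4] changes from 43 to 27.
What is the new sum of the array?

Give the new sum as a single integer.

Answer: 174

Derivation:
Old value at index 4: 43
New value at index 4: 27
Delta = 27 - 43 = -16
New sum = old_sum + delta = 190 + (-16) = 174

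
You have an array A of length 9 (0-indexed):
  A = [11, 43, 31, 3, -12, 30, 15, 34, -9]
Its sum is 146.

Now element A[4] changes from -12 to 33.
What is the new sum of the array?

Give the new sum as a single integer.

Answer: 191

Derivation:
Old value at index 4: -12
New value at index 4: 33
Delta = 33 - -12 = 45
New sum = old_sum + delta = 146 + (45) = 191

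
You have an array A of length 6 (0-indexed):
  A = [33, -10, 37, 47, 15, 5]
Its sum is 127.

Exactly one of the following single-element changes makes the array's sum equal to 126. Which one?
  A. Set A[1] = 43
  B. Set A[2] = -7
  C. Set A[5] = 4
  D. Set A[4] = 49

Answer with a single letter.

Option A: A[1] -10->43, delta=53, new_sum=127+(53)=180
Option B: A[2] 37->-7, delta=-44, new_sum=127+(-44)=83
Option C: A[5] 5->4, delta=-1, new_sum=127+(-1)=126 <-- matches target
Option D: A[4] 15->49, delta=34, new_sum=127+(34)=161

Answer: C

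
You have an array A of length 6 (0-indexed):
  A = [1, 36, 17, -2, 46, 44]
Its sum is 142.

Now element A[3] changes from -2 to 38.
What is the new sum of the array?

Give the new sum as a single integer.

Old value at index 3: -2
New value at index 3: 38
Delta = 38 - -2 = 40
New sum = old_sum + delta = 142 + (40) = 182

Answer: 182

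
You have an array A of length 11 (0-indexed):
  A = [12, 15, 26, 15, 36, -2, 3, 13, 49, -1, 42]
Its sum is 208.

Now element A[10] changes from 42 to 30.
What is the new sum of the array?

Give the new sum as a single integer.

Answer: 196

Derivation:
Old value at index 10: 42
New value at index 10: 30
Delta = 30 - 42 = -12
New sum = old_sum + delta = 208 + (-12) = 196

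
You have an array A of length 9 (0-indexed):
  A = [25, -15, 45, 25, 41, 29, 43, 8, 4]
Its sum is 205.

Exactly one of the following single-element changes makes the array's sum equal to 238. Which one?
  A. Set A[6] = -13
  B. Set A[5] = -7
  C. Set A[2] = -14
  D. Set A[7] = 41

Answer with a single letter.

Option A: A[6] 43->-13, delta=-56, new_sum=205+(-56)=149
Option B: A[5] 29->-7, delta=-36, new_sum=205+(-36)=169
Option C: A[2] 45->-14, delta=-59, new_sum=205+(-59)=146
Option D: A[7] 8->41, delta=33, new_sum=205+(33)=238 <-- matches target

Answer: D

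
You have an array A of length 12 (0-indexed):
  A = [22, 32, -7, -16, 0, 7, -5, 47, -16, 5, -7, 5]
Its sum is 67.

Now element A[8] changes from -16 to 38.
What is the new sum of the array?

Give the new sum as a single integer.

Old value at index 8: -16
New value at index 8: 38
Delta = 38 - -16 = 54
New sum = old_sum + delta = 67 + (54) = 121

Answer: 121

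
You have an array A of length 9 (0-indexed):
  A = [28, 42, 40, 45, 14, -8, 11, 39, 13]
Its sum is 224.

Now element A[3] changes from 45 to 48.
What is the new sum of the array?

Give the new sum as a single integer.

Old value at index 3: 45
New value at index 3: 48
Delta = 48 - 45 = 3
New sum = old_sum + delta = 224 + (3) = 227

Answer: 227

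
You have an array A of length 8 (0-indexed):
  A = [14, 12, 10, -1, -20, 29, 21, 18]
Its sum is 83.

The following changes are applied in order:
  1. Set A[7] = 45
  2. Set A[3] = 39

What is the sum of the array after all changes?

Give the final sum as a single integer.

Initial sum: 83
Change 1: A[7] 18 -> 45, delta = 27, sum = 110
Change 2: A[3] -1 -> 39, delta = 40, sum = 150

Answer: 150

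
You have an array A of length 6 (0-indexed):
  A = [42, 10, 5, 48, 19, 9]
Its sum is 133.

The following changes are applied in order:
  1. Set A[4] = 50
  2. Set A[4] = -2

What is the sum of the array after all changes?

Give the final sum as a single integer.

Answer: 112

Derivation:
Initial sum: 133
Change 1: A[4] 19 -> 50, delta = 31, sum = 164
Change 2: A[4] 50 -> -2, delta = -52, sum = 112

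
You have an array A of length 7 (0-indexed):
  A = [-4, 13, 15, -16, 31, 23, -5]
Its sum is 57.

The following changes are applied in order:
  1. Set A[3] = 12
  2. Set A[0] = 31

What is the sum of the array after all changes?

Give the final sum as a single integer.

Answer: 120

Derivation:
Initial sum: 57
Change 1: A[3] -16 -> 12, delta = 28, sum = 85
Change 2: A[0] -4 -> 31, delta = 35, sum = 120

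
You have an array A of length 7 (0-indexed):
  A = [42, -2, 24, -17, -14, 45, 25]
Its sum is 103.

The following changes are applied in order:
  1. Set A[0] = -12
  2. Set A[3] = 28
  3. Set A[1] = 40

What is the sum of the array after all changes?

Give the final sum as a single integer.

Initial sum: 103
Change 1: A[0] 42 -> -12, delta = -54, sum = 49
Change 2: A[3] -17 -> 28, delta = 45, sum = 94
Change 3: A[1] -2 -> 40, delta = 42, sum = 136

Answer: 136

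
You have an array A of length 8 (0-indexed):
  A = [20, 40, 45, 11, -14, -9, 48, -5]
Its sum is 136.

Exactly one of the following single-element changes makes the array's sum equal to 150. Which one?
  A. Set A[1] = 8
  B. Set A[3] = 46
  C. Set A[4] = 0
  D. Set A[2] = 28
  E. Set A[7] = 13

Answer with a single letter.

Option A: A[1] 40->8, delta=-32, new_sum=136+(-32)=104
Option B: A[3] 11->46, delta=35, new_sum=136+(35)=171
Option C: A[4] -14->0, delta=14, new_sum=136+(14)=150 <-- matches target
Option D: A[2] 45->28, delta=-17, new_sum=136+(-17)=119
Option E: A[7] -5->13, delta=18, new_sum=136+(18)=154

Answer: C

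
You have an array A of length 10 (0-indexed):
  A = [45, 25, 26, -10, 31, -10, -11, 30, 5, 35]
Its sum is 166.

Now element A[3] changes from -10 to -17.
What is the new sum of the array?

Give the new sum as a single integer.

Answer: 159

Derivation:
Old value at index 3: -10
New value at index 3: -17
Delta = -17 - -10 = -7
New sum = old_sum + delta = 166 + (-7) = 159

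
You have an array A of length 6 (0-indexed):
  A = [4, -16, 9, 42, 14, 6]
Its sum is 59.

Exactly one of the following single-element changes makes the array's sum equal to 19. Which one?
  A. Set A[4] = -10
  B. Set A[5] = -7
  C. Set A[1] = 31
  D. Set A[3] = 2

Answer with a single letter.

Answer: D

Derivation:
Option A: A[4] 14->-10, delta=-24, new_sum=59+(-24)=35
Option B: A[5] 6->-7, delta=-13, new_sum=59+(-13)=46
Option C: A[1] -16->31, delta=47, new_sum=59+(47)=106
Option D: A[3] 42->2, delta=-40, new_sum=59+(-40)=19 <-- matches target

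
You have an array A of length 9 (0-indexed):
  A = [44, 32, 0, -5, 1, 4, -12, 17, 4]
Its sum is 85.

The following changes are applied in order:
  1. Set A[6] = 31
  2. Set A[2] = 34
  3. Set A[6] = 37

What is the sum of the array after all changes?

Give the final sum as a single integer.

Answer: 168

Derivation:
Initial sum: 85
Change 1: A[6] -12 -> 31, delta = 43, sum = 128
Change 2: A[2] 0 -> 34, delta = 34, sum = 162
Change 3: A[6] 31 -> 37, delta = 6, sum = 168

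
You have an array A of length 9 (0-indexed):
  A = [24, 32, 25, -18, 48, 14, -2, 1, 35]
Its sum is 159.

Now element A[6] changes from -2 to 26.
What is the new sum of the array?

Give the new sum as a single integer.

Old value at index 6: -2
New value at index 6: 26
Delta = 26 - -2 = 28
New sum = old_sum + delta = 159 + (28) = 187

Answer: 187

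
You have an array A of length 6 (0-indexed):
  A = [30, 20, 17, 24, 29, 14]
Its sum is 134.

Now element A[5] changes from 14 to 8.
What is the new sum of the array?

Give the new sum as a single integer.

Old value at index 5: 14
New value at index 5: 8
Delta = 8 - 14 = -6
New sum = old_sum + delta = 134 + (-6) = 128

Answer: 128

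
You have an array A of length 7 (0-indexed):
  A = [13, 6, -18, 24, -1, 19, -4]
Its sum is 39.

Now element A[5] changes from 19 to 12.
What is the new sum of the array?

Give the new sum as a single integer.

Answer: 32

Derivation:
Old value at index 5: 19
New value at index 5: 12
Delta = 12 - 19 = -7
New sum = old_sum + delta = 39 + (-7) = 32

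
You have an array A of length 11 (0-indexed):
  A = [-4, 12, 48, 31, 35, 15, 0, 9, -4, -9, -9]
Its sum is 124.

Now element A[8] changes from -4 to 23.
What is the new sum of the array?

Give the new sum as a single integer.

Answer: 151

Derivation:
Old value at index 8: -4
New value at index 8: 23
Delta = 23 - -4 = 27
New sum = old_sum + delta = 124 + (27) = 151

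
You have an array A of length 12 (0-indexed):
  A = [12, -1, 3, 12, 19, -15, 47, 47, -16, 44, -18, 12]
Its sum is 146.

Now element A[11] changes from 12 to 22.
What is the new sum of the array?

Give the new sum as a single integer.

Old value at index 11: 12
New value at index 11: 22
Delta = 22 - 12 = 10
New sum = old_sum + delta = 146 + (10) = 156

Answer: 156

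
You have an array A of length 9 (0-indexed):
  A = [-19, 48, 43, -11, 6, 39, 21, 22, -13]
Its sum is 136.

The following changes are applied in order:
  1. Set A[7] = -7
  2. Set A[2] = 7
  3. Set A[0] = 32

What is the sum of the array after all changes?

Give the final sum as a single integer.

Answer: 122

Derivation:
Initial sum: 136
Change 1: A[7] 22 -> -7, delta = -29, sum = 107
Change 2: A[2] 43 -> 7, delta = -36, sum = 71
Change 3: A[0] -19 -> 32, delta = 51, sum = 122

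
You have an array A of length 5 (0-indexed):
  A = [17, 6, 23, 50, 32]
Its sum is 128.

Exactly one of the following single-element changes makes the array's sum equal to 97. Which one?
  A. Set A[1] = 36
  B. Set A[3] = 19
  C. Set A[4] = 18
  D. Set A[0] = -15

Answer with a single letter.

Answer: B

Derivation:
Option A: A[1] 6->36, delta=30, new_sum=128+(30)=158
Option B: A[3] 50->19, delta=-31, new_sum=128+(-31)=97 <-- matches target
Option C: A[4] 32->18, delta=-14, new_sum=128+(-14)=114
Option D: A[0] 17->-15, delta=-32, new_sum=128+(-32)=96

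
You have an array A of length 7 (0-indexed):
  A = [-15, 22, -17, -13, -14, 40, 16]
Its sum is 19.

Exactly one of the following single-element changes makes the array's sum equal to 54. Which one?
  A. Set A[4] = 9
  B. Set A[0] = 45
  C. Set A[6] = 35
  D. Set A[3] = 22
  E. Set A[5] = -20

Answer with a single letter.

Answer: D

Derivation:
Option A: A[4] -14->9, delta=23, new_sum=19+(23)=42
Option B: A[0] -15->45, delta=60, new_sum=19+(60)=79
Option C: A[6] 16->35, delta=19, new_sum=19+(19)=38
Option D: A[3] -13->22, delta=35, new_sum=19+(35)=54 <-- matches target
Option E: A[5] 40->-20, delta=-60, new_sum=19+(-60)=-41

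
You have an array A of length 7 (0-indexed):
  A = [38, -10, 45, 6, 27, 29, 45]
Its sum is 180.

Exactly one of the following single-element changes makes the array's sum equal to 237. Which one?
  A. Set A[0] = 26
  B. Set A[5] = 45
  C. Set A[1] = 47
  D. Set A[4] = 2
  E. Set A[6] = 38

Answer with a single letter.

Option A: A[0] 38->26, delta=-12, new_sum=180+(-12)=168
Option B: A[5] 29->45, delta=16, new_sum=180+(16)=196
Option C: A[1] -10->47, delta=57, new_sum=180+(57)=237 <-- matches target
Option D: A[4] 27->2, delta=-25, new_sum=180+(-25)=155
Option E: A[6] 45->38, delta=-7, new_sum=180+(-7)=173

Answer: C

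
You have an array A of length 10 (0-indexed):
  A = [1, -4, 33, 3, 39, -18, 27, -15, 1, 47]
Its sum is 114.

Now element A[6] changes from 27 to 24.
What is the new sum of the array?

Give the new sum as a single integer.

Old value at index 6: 27
New value at index 6: 24
Delta = 24 - 27 = -3
New sum = old_sum + delta = 114 + (-3) = 111

Answer: 111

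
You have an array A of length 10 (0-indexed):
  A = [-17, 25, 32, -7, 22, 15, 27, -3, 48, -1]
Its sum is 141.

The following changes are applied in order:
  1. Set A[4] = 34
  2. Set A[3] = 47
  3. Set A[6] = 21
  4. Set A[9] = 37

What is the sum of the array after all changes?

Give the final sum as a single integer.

Answer: 239

Derivation:
Initial sum: 141
Change 1: A[4] 22 -> 34, delta = 12, sum = 153
Change 2: A[3] -7 -> 47, delta = 54, sum = 207
Change 3: A[6] 27 -> 21, delta = -6, sum = 201
Change 4: A[9] -1 -> 37, delta = 38, sum = 239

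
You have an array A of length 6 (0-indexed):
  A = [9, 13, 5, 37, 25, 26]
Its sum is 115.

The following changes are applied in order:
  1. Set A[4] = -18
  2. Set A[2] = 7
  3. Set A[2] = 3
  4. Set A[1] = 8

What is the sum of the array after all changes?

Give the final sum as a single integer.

Initial sum: 115
Change 1: A[4] 25 -> -18, delta = -43, sum = 72
Change 2: A[2] 5 -> 7, delta = 2, sum = 74
Change 3: A[2] 7 -> 3, delta = -4, sum = 70
Change 4: A[1] 13 -> 8, delta = -5, sum = 65

Answer: 65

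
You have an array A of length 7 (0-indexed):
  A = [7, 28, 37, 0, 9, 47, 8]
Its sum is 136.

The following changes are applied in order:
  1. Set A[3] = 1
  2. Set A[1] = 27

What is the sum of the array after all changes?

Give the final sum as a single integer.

Answer: 136

Derivation:
Initial sum: 136
Change 1: A[3] 0 -> 1, delta = 1, sum = 137
Change 2: A[1] 28 -> 27, delta = -1, sum = 136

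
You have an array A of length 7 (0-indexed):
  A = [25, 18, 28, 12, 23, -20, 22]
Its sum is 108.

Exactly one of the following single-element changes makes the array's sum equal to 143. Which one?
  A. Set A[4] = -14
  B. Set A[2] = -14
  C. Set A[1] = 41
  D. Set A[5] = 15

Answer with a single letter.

Answer: D

Derivation:
Option A: A[4] 23->-14, delta=-37, new_sum=108+(-37)=71
Option B: A[2] 28->-14, delta=-42, new_sum=108+(-42)=66
Option C: A[1] 18->41, delta=23, new_sum=108+(23)=131
Option D: A[5] -20->15, delta=35, new_sum=108+(35)=143 <-- matches target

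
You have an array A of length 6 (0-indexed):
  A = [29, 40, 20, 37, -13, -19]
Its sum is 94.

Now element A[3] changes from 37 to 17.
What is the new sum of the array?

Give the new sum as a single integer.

Old value at index 3: 37
New value at index 3: 17
Delta = 17 - 37 = -20
New sum = old_sum + delta = 94 + (-20) = 74

Answer: 74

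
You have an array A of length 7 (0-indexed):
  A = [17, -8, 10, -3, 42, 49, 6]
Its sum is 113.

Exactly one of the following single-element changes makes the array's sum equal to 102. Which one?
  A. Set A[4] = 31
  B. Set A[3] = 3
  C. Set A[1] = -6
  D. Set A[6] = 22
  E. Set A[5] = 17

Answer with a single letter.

Answer: A

Derivation:
Option A: A[4] 42->31, delta=-11, new_sum=113+(-11)=102 <-- matches target
Option B: A[3] -3->3, delta=6, new_sum=113+(6)=119
Option C: A[1] -8->-6, delta=2, new_sum=113+(2)=115
Option D: A[6] 6->22, delta=16, new_sum=113+(16)=129
Option E: A[5] 49->17, delta=-32, new_sum=113+(-32)=81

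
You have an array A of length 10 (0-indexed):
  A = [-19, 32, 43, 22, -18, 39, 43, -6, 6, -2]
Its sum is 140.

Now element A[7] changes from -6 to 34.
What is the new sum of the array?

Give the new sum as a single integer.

Old value at index 7: -6
New value at index 7: 34
Delta = 34 - -6 = 40
New sum = old_sum + delta = 140 + (40) = 180

Answer: 180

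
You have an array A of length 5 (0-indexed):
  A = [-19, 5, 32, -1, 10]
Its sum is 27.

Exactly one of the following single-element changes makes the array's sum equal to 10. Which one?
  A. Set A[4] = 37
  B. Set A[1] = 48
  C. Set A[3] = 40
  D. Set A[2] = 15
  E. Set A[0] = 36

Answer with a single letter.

Answer: D

Derivation:
Option A: A[4] 10->37, delta=27, new_sum=27+(27)=54
Option B: A[1] 5->48, delta=43, new_sum=27+(43)=70
Option C: A[3] -1->40, delta=41, new_sum=27+(41)=68
Option D: A[2] 32->15, delta=-17, new_sum=27+(-17)=10 <-- matches target
Option E: A[0] -19->36, delta=55, new_sum=27+(55)=82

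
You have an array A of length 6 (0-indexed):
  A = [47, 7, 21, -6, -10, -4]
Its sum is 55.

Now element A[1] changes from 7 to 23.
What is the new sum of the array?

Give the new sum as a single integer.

Answer: 71

Derivation:
Old value at index 1: 7
New value at index 1: 23
Delta = 23 - 7 = 16
New sum = old_sum + delta = 55 + (16) = 71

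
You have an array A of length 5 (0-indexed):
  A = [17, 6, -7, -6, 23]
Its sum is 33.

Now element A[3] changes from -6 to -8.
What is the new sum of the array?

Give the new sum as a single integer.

Answer: 31

Derivation:
Old value at index 3: -6
New value at index 3: -8
Delta = -8 - -6 = -2
New sum = old_sum + delta = 33 + (-2) = 31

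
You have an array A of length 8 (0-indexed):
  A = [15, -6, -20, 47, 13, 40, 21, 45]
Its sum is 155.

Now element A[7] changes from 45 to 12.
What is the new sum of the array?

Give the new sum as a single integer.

Old value at index 7: 45
New value at index 7: 12
Delta = 12 - 45 = -33
New sum = old_sum + delta = 155 + (-33) = 122

Answer: 122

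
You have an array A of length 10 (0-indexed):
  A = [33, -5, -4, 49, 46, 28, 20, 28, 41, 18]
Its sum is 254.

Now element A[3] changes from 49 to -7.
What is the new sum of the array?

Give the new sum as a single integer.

Old value at index 3: 49
New value at index 3: -7
Delta = -7 - 49 = -56
New sum = old_sum + delta = 254 + (-56) = 198

Answer: 198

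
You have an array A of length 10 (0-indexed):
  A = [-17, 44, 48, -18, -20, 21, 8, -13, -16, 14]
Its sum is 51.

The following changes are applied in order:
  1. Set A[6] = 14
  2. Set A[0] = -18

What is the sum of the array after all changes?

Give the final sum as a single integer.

Answer: 56

Derivation:
Initial sum: 51
Change 1: A[6] 8 -> 14, delta = 6, sum = 57
Change 2: A[0] -17 -> -18, delta = -1, sum = 56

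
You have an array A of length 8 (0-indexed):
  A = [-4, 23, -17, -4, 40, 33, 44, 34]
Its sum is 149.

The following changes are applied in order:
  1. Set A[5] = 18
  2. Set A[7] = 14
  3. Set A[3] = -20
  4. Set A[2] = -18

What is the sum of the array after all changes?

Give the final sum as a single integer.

Initial sum: 149
Change 1: A[5] 33 -> 18, delta = -15, sum = 134
Change 2: A[7] 34 -> 14, delta = -20, sum = 114
Change 3: A[3] -4 -> -20, delta = -16, sum = 98
Change 4: A[2] -17 -> -18, delta = -1, sum = 97

Answer: 97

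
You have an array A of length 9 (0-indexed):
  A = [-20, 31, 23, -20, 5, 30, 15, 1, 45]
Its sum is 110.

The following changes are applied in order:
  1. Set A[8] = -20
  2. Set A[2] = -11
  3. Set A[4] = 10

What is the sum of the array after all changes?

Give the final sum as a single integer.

Answer: 16

Derivation:
Initial sum: 110
Change 1: A[8] 45 -> -20, delta = -65, sum = 45
Change 2: A[2] 23 -> -11, delta = -34, sum = 11
Change 3: A[4] 5 -> 10, delta = 5, sum = 16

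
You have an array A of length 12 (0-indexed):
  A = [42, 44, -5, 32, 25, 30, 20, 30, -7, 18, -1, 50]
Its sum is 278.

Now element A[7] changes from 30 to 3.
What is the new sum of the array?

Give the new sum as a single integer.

Answer: 251

Derivation:
Old value at index 7: 30
New value at index 7: 3
Delta = 3 - 30 = -27
New sum = old_sum + delta = 278 + (-27) = 251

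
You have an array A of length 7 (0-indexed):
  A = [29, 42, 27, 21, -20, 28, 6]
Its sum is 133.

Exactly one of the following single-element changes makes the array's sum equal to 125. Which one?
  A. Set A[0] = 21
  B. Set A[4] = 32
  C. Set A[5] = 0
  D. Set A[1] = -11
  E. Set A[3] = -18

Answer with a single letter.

Option A: A[0] 29->21, delta=-8, new_sum=133+(-8)=125 <-- matches target
Option B: A[4] -20->32, delta=52, new_sum=133+(52)=185
Option C: A[5] 28->0, delta=-28, new_sum=133+(-28)=105
Option D: A[1] 42->-11, delta=-53, new_sum=133+(-53)=80
Option E: A[3] 21->-18, delta=-39, new_sum=133+(-39)=94

Answer: A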